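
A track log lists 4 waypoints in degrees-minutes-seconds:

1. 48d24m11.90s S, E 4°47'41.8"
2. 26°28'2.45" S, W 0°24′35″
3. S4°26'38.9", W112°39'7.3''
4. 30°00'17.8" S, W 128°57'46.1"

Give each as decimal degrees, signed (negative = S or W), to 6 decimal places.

1. -48.403306, 4.794944
2. -26.467347, -0.409722
3. -4.444139, -112.652028
4. -30.004944, -128.962806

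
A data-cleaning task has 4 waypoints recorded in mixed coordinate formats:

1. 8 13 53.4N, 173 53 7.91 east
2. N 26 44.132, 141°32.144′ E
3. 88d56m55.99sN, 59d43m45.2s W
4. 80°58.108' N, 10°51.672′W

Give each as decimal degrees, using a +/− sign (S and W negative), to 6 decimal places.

1. 8.231500, 173.885531
2. 26.735533, 141.535733
3. 88.948886, -59.729222
4. 80.968467, -10.861200

Point 1:
  Lat: 8° + 13/60 + 53.4/3600 = 8 + 0.216667 + 0.014833 = 8.2315000
  N ⇒ keep positive
  Lon: 173° + 53/60 + 7.91/3600 = 173 + 0.883333 + 0.002197 = 173.8855306
  E ⇒ keep positive
Point 2:
  Latitude: 26 + 44.132/60 = 26.7355333
  N ⇒ keep positive
  Lon: 141 + 32.144/60 = 141.5357333
  E → positive
Point 3:
  Lat: 88° + 56/60 + 55.99/3600 = 88 + 0.933333 + 0.015553 = 88.9488861
  N ⇒ keep positive
  Lon: 59° + 43/60 + 45.2/3600 = 59 + 0.716667 + 0.012556 = 59.7292222
  W ⇒ negate
Point 4:
  φ: 80 + 58.108/60 = 80.9684667
  N ⇒ keep positive
  λ: 10 + 51.672/60 = 10.8612000
  W ⇒ negate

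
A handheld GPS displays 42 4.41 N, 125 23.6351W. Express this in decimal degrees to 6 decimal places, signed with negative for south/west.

42.073500, -125.393918

Lat: 4.41′ = 0.073500°; total 42.0735000
N → positive
λ: 125 + 23.6351/60 = 125.3939183
W → negative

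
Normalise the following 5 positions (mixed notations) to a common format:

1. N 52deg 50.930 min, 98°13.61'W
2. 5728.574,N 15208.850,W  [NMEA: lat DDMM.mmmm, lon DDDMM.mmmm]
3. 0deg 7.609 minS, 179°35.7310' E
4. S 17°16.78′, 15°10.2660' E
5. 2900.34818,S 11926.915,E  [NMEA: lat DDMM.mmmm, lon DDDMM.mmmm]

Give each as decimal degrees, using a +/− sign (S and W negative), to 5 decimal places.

Point 1:
  Lat: 50.93′ = 0.848833°; total 52.848833
  N → positive
  λ: 13.61′ = 0.226833°; total 98.226833
  hemisphere W, so the sign is −
Point 2:
  Lat: degrees = first 2 digits = 57, minutes = 28.574; 57 + 28.574/60 = 57.476233
  N → positive
  Longitude: degrees = first 3 digits = 152, minutes = 8.85; 152 + 8.85/60 = 152.147500
  W ⇒ negate
Point 3:
  Lat: 7.609′ = 0.126817°; total 0.126817
  S ⇒ negate
  Lon: 179 + 35.731/60 = 179.595517
  E → positive
Point 4:
  φ: 16.78′ = 0.279667°; total 17.279667
  S ⇒ negate
  λ: 10.266′ = 0.171100°; total 15.171100
  E → positive
Point 5:
  Lat: split at 2 digits → 29° and 0.34818′; 29 + 0.34818/60 = 29.005803
  S ⇒ negate
  Lon: degrees = first 3 digits = 119, minutes = 26.915; 119 + 26.915/60 = 119.448583
  E ⇒ keep positive

1. 52.84883, -98.22683
2. 57.47623, -152.14750
3. -0.12682, 179.59552
4. -17.27967, 15.17110
5. -29.00580, 119.44858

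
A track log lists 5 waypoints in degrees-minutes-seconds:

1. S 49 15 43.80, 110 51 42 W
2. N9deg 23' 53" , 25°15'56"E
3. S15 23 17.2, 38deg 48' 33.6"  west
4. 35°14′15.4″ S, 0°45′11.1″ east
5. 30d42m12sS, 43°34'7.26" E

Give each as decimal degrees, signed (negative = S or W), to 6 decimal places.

Point 1:
  Latitude: 15′ + 43.8″ = 15.73000′; 49 + 15.73000/60 = 49.2621667
  S → negative
  λ: 110 + 51/60 + 42/3600 = 110.8616667
  W ⇒ negate
Point 2:
  Lat: 9 + 23/60 + 53/3600 = 9.3980556
  N ⇒ keep positive
  Longitude: 15′ + 56″ = 15.93333′; 25 + 15.93333/60 = 25.2655556
  E ⇒ keep positive
Point 3:
  Latitude: 23′ + 17.2″ = 23.28667′; 15 + 23.28667/60 = 15.3881111
  hemisphere S, so the sign is −
  Longitude: 48′ + 33.6″ = 48.56000′; 38 + 48.56000/60 = 38.8093333
  W → negative
Point 4:
  Latitude: 35° + 14/60 + 15.4/3600 = 35 + 0.233333 + 0.004278 = 35.2376111
  S → negative
  Longitude: 0 + 45/60 + 11.1/3600 = 0.7530833
  E ⇒ keep positive
Point 5:
  φ: 30° + 42/60 + 12/3600 = 30 + 0.700000 + 0.003333 = 30.7033333
  S ⇒ negate
  Longitude: 43° + 34/60 + 7.26/3600 = 43 + 0.566667 + 0.002017 = 43.5686833
  E ⇒ keep positive

1. -49.262167, -110.861667
2. 9.398056, 25.265556
3. -15.388111, -38.809333
4. -35.237611, 0.753083
5. -30.703333, 43.568683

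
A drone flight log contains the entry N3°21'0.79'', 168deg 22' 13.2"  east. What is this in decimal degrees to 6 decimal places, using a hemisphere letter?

3.350219° N, 168.370333° E

φ: 3° + 21/60 + 0.79/3600 = 3 + 0.350000 + 0.000219 = 3.3502194
Longitude: 168° + 22/60 + 13.2/3600 = 168 + 0.366667 + 0.003667 = 168.3703333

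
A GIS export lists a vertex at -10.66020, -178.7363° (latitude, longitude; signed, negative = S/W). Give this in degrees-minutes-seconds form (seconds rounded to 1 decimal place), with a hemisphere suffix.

10°39′36.7″ S, 178°44′10.7″ W

Latitude is negative → S; |value| = 10.660200
φ: 0.660200 × 60 = 39.61200′ → 39′, remainder × 60 = 36.720″
Longitude is negative → W; |value| = 178.736300
λ: whole degrees 178; 44.17800′ → 44′ and 10.680″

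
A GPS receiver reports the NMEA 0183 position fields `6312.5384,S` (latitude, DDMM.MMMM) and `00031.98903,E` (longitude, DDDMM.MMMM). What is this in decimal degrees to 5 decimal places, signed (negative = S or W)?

φ: split at 2 digits → 63° and 12.5384′; 63 + 12.5384/60 = 63.208973
S ⇒ negate
Lon: degrees = first 3 digits = 0, minutes = 31.98903; 0 + 31.98903/60 = 0.533151
E ⇒ keep positive

-63.20897, 0.53315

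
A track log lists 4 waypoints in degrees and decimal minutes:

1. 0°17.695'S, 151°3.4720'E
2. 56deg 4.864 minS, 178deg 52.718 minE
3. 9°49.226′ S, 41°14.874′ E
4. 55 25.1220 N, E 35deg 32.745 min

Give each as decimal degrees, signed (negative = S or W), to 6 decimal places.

Point 1:
  φ: 17.695′ = 0.294917°; total 0.2949167
  S → negative
  Longitude: 151 + 3.472/60 = 151.0578667
  E → positive
Point 2:
  φ: 4.864′ = 0.081067°; total 56.0810667
  hemisphere S, so the sign is −
  Longitude: 52.718′ = 0.878633°; total 178.8786333
  E ⇒ keep positive
Point 3:
  φ: 49.226′ = 0.820433°; total 9.8204333
  S ⇒ negate
  Lon: 14.874′ = 0.247900°; total 41.2479000
  E ⇒ keep positive
Point 4:
  Lat: 55 + 25.122/60 = 55.4187000
  N ⇒ keep positive
  Lon: 35 + 32.745/60 = 35.5457500
  E ⇒ keep positive

1. -0.294917, 151.057867
2. -56.081067, 178.878633
3. -9.820433, 41.247900
4. 55.418700, 35.545750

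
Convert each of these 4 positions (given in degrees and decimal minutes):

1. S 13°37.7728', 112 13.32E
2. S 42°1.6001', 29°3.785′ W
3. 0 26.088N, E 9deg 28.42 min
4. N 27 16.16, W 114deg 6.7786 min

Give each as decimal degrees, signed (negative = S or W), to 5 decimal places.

Point 1:
  φ: 13 + 37.7728/60 = 13.629547
  S → negative
  Lon: 112 + 13.32/60 = 112.222000
  E ⇒ keep positive
Point 2:
  φ: 42 + 1.6001/60 = 42.026668
  hemisphere S, so the sign is −
  Lon: 3.785′ = 0.063083°; total 29.063083
  W ⇒ negate
Point 3:
  Latitude: 26.088′ = 0.434800°; total 0.434800
  N ⇒ keep positive
  Lon: 9 + 28.42/60 = 9.473667
  E ⇒ keep positive
Point 4:
  φ: 16.16′ = 0.269333°; total 27.269333
  N ⇒ keep positive
  λ: 6.7786′ = 0.112977°; total 114.112977
  W → negative

1. -13.62955, 112.22200
2. -42.02667, -29.06308
3. 0.43480, 9.47367
4. 27.26933, -114.11298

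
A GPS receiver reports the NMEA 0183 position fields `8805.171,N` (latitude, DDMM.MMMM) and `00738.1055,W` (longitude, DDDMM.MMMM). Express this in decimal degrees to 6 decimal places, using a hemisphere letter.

88.086183° N, 7.635092° W

φ: split at 2 digits → 88° and 5.171′; 88 + 5.171/60 = 88.0861833
Lon: split at 3 digits → 007° and 38.1055′; 7 + 38.1055/60 = 7.6350917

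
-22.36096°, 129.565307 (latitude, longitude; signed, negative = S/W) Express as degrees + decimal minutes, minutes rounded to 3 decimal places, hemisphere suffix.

22° 21.658′ S, 129° 33.918′ E

Latitude is negative → S; |value| = 22.360960
φ: minutes = (22.360960 − 22) × 60 = 21.65760
Lon: 129° + 0.565307 × 60 = 129° 33.91842′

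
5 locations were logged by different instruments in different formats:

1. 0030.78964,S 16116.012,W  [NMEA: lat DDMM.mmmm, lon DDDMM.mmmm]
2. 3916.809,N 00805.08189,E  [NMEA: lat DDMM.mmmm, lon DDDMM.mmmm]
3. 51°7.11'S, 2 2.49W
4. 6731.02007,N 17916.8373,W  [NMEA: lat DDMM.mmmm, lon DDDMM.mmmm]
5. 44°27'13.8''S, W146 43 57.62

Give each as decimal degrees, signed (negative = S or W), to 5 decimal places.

Point 1:
  Lat: split at 2 digits → 00° and 30.78964′; 0 + 30.78964/60 = 0.513161
  S → negative
  Lon: split at 3 digits → 161° and 16.012′; 161 + 16.012/60 = 161.266867
  hemisphere W, so the sign is −
Point 2:
  Lat: split at 2 digits → 39° and 16.809′; 39 + 16.809/60 = 39.280150
  N ⇒ keep positive
  Lon: split at 3 digits → 008° and 5.08189′; 8 + 5.08189/60 = 8.084698
  E ⇒ keep positive
Point 3:
  Lat: 51 + 7.11/60 = 51.118500
  S ⇒ negate
  Lon: 2.49′ = 0.041500°; total 2.041500
  hemisphere W, so the sign is −
Point 4:
  Latitude: degrees = first 2 digits = 67, minutes = 31.02007; 67 + 31.02007/60 = 67.517001
  N ⇒ keep positive
  λ: split at 3 digits → 179° and 16.8373′; 179 + 16.8373/60 = 179.280622
  W → negative
Point 5:
  Latitude: 44° + 27/60 + 13.8/3600 = 44 + 0.450000 + 0.003833 = 44.453833
  S → negative
  λ: 43′ + 57.62″ = 43.96033′; 146 + 43.96033/60 = 146.732672
  W → negative

1. -0.51316, -161.26687
2. 39.28015, 8.08470
3. -51.11850, -2.04150
4. 67.51700, -179.28062
5. -44.45383, -146.73267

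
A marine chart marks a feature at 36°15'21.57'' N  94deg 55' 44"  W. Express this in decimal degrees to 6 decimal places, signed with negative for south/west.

36.255992, -94.928889

Latitude: 36 + 15/60 + 21.57/3600 = 36.2559917
N → positive
λ: 55′ + 44″ = 55.73333′; 94 + 55.73333/60 = 94.9288889
W ⇒ negate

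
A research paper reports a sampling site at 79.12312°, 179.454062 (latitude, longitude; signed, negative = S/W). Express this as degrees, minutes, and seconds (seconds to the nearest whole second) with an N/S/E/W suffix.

φ: whole degrees 79; 7.38720′ → 7′ and 23.23″
Lon: whole degrees 179; 27.24372′ → 27′ and 14.62″

79°07′23″ N, 179°27′15″ E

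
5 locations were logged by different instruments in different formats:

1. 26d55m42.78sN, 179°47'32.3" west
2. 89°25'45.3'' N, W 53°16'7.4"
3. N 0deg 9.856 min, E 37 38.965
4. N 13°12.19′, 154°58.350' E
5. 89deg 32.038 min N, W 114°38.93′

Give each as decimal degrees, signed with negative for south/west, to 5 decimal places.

1. 26.92855, -179.79231
2. 89.42925, -53.26872
3. 0.16427, 37.64942
4. 13.20317, 154.97250
5. 89.53397, -114.64883

Point 1:
  Lat: 26 + 55/60 + 42.78/3600 = 26.928550
  N ⇒ keep positive
  Lon: 179 + 47/60 + 32.3/3600 = 179.792306
  W ⇒ negate
Point 2:
  φ: 89 + 25/60 + 45.3/3600 = 89.429250
  N → positive
  λ: 53 + 16/60 + 7.4/3600 = 53.268722
  hemisphere W, so the sign is −
Point 3:
  Lat: 0 + 9.856/60 = 0.164267
  N ⇒ keep positive
  Lon: 37 + 38.965/60 = 37.649417
  E → positive
Point 4:
  φ: 12.19′ = 0.203167°; total 13.203167
  N → positive
  λ: 58.35′ = 0.972500°; total 154.972500
  E → positive
Point 5:
  Lat: 89 + 32.038/60 = 89.533967
  N → positive
  Longitude: 114 + 38.93/60 = 114.648833
  hemisphere W, so the sign is −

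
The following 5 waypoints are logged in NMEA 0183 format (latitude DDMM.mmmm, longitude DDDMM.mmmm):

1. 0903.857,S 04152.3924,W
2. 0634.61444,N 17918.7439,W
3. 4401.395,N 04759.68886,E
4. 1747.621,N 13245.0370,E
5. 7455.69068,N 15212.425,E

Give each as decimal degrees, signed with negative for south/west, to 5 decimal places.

Point 1:
  φ: degrees = first 2 digits = 9, minutes = 3.857; 9 + 3.857/60 = 9.064283
  hemisphere S, so the sign is −
  λ: split at 3 digits → 041° and 52.3924′; 41 + 52.3924/60 = 41.873207
  W ⇒ negate
Point 2:
  Lat: split at 2 digits → 06° and 34.61444′; 6 + 34.61444/60 = 6.576907
  N → positive
  λ: split at 3 digits → 179° and 18.7439′; 179 + 18.7439/60 = 179.312398
  hemisphere W, so the sign is −
Point 3:
  φ: split at 2 digits → 44° and 1.395′; 44 + 1.395/60 = 44.023250
  N ⇒ keep positive
  λ: split at 3 digits → 047° and 59.68886′; 47 + 59.68886/60 = 47.994814
  E ⇒ keep positive
Point 4:
  Latitude: degrees = first 2 digits = 17, minutes = 47.621; 17 + 47.621/60 = 17.793683
  N → positive
  λ: split at 3 digits → 132° and 45.037′; 132 + 45.037/60 = 132.750617
  E → positive
Point 5:
  φ: split at 2 digits → 74° and 55.69068′; 74 + 55.69068/60 = 74.928178
  N → positive
  Longitude: split at 3 digits → 152° and 12.425′; 152 + 12.425/60 = 152.207083
  E → positive

1. -9.06428, -41.87321
2. 6.57691, -179.31240
3. 44.02325, 47.99481
4. 17.79368, 132.75062
5. 74.92818, 152.20708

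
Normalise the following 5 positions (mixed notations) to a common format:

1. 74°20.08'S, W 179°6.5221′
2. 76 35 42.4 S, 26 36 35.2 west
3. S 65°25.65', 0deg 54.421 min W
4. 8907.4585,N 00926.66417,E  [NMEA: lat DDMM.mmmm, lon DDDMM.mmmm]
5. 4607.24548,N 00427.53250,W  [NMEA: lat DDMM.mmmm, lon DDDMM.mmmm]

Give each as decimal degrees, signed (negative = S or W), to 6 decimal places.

Point 1:
  Latitude: 20.08′ = 0.334667°; total 74.3346667
  hemisphere S, so the sign is −
  Lon: 179 + 6.5221/60 = 179.1087017
  W → negative
Point 2:
  φ: 76° + 35/60 + 42.4/3600 = 76 + 0.583333 + 0.011778 = 76.5951111
  S → negative
  Longitude: 26° + 36/60 + 35.2/3600 = 26 + 0.600000 + 0.009778 = 26.6097778
  W ⇒ negate
Point 3:
  φ: 25.65′ = 0.427500°; total 65.4275000
  hemisphere S, so the sign is −
  Lon: 54.421′ = 0.907017°; total 0.9070167
  hemisphere W, so the sign is −
Point 4:
  Lat: split at 2 digits → 89° and 7.4585′; 89 + 7.4585/60 = 89.1243083
  N → positive
  Lon: degrees = first 3 digits = 9, minutes = 26.66417; 9 + 26.66417/60 = 9.4444028
  E → positive
Point 5:
  φ: degrees = first 2 digits = 46, minutes = 7.24548; 46 + 7.24548/60 = 46.1207580
  N ⇒ keep positive
  Lon: split at 3 digits → 004° and 27.5325′; 4 + 27.5325/60 = 4.4588750
  W ⇒ negate

1. -74.334667, -179.108702
2. -76.595111, -26.609778
3. -65.427500, -0.907017
4. 89.124308, 9.444403
5. 46.120758, -4.458875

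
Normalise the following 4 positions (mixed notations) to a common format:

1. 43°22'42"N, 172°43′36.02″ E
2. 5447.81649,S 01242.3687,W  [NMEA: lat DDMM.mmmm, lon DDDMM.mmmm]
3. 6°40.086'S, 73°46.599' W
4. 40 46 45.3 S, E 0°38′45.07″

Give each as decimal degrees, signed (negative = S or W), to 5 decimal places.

1. 43.37833, 172.72667
2. -54.79694, -12.70615
3. -6.66810, -73.77665
4. -40.77925, 0.64585

Point 1:
  Latitude: 43 + 22/60 + 42/3600 = 43.378333
  N ⇒ keep positive
  Longitude: 43′ + 36.02″ = 43.60033′; 172 + 43.60033/60 = 172.726672
  E → positive
Point 2:
  φ: split at 2 digits → 54° and 47.81649′; 54 + 47.81649/60 = 54.796942
  S ⇒ negate
  λ: split at 3 digits → 012° and 42.3687′; 12 + 42.3687/60 = 12.706145
  W ⇒ negate
Point 3:
  φ: 6 + 40.086/60 = 6.668100
  S → negative
  Longitude: 73 + 46.599/60 = 73.776650
  W → negative
Point 4:
  φ: 46′ + 45.3″ = 46.75500′; 40 + 46.75500/60 = 40.779250
  S ⇒ negate
  λ: 38′ + 45.07″ = 38.75117′; 0 + 38.75117/60 = 0.645853
  E → positive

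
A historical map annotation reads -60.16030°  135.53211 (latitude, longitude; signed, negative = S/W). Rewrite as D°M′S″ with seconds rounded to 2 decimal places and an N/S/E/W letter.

60°09′37.08″ S, 135°31′55.60″ E

Latitude is negative → S; |value| = 60.160300
φ: whole degrees 60; 9.61800′ → 9′ and 37.0800″
Longitude: 0.532110 × 60 = 31.92660′ → 31′, remainder × 60 = 55.5960″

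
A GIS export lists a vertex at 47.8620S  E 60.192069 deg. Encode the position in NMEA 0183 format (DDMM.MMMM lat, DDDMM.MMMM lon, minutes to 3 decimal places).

Latitude: 47° + 0.862000 × 60 = 47° 51.72000′
Longitude: 60° + 0.192069 × 60 = 60° 11.52414′

4751.720,S / 06011.524,E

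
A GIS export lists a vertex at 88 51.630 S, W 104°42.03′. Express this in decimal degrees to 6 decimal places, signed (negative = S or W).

φ: 51.63′ = 0.860500°; total 88.8605000
S → negative
λ: 104 + 42.03/60 = 104.7005000
W ⇒ negate

-88.860500, -104.700500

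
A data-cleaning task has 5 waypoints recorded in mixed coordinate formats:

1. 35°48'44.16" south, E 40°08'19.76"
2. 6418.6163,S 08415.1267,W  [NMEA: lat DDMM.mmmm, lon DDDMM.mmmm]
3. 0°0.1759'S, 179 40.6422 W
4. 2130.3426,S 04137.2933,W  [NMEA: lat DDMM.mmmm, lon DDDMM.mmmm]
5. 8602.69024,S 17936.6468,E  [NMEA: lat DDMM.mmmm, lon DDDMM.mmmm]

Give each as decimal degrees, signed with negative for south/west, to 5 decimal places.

Point 1:
  Lat: 35° + 48/60 + 44.16/3600 = 35 + 0.800000 + 0.012267 = 35.812267
  S ⇒ negate
  λ: 40° + 8/60 + 19.76/3600 = 40 + 0.133333 + 0.005489 = 40.138822
  E ⇒ keep positive
Point 2:
  φ: split at 2 digits → 64° and 18.6163′; 64 + 18.6163/60 = 64.310272
  hemisphere S, so the sign is −
  Longitude: split at 3 digits → 084° and 15.1267′; 84 + 15.1267/60 = 84.252112
  hemisphere W, so the sign is −
Point 3:
  Lat: 0.1759′ = 0.002932°; total 0.002932
  S ⇒ negate
  λ: 179 + 40.6422/60 = 179.677370
  hemisphere W, so the sign is −
Point 4:
  Latitude: split at 2 digits → 21° and 30.3426′; 21 + 30.3426/60 = 21.505710
  hemisphere S, so the sign is −
  Longitude: split at 3 digits → 041° and 37.2933′; 41 + 37.2933/60 = 41.621555
  W ⇒ negate
Point 5:
  Lat: split at 2 digits → 86° and 2.69024′; 86 + 2.69024/60 = 86.044837
  S ⇒ negate
  Lon: degrees = first 3 digits = 179, minutes = 36.6468; 179 + 36.6468/60 = 179.610780
  E ⇒ keep positive

1. -35.81227, 40.13882
2. -64.31027, -84.25211
3. -0.00293, -179.67737
4. -21.50571, -41.62156
5. -86.04484, 179.61078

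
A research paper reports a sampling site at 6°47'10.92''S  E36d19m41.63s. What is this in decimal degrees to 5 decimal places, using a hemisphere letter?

6.78637° S, 36.32823° E

φ: 6 + 47/60 + 10.92/3600 = 6.786367
Lon: 19′ + 41.63″ = 19.69383′; 36 + 19.69383/60 = 36.328231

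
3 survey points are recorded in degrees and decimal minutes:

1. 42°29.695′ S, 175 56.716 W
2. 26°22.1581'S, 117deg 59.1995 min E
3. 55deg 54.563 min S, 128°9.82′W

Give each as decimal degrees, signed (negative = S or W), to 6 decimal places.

1. -42.494917, -175.945267
2. -26.369302, 117.986658
3. -55.909383, -128.163667

Point 1:
  Latitude: 42 + 29.695/60 = 42.4949167
  S ⇒ negate
  Longitude: 56.716′ = 0.945267°; total 175.9452667
  W → negative
Point 2:
  φ: 22.1581′ = 0.369302°; total 26.3693017
  S ⇒ negate
  Longitude: 59.1995′ = 0.986658°; total 117.9866583
  E ⇒ keep positive
Point 3:
  Lat: 55 + 54.563/60 = 55.9093833
  hemisphere S, so the sign is −
  λ: 128 + 9.82/60 = 128.1636667
  hemisphere W, so the sign is −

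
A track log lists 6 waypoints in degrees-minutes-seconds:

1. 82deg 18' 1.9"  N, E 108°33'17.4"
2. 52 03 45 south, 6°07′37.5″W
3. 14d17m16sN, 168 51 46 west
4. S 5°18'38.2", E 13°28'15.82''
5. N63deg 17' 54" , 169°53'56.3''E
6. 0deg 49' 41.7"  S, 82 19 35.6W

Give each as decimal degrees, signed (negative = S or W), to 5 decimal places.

1. 82.30053, 108.55483
2. -52.06250, -6.12708
3. 14.28778, -168.86278
4. -5.31061, 13.47106
5. 63.29833, 169.89897
6. -0.82825, -82.32656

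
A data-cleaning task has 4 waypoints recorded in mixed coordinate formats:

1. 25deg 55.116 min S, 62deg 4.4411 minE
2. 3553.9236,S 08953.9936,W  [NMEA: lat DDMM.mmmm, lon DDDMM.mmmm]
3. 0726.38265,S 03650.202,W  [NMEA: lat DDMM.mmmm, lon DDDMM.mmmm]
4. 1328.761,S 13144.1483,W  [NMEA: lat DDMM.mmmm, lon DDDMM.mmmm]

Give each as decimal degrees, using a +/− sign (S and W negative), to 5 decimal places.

1. -25.91860, 62.07402
2. -35.89873, -89.89989
3. -7.43971, -36.83670
4. -13.47935, -131.73581

Point 1:
  Lat: 25 + 55.116/60 = 25.918600
  S ⇒ negate
  Longitude: 4.4411′ = 0.074018°; total 62.074018
  E ⇒ keep positive
Point 2:
  φ: split at 2 digits → 35° and 53.9236′; 35 + 53.9236/60 = 35.898727
  S → negative
  Longitude: degrees = first 3 digits = 89, minutes = 53.9936; 89 + 53.9936/60 = 89.899893
  hemisphere W, so the sign is −
Point 3:
  φ: degrees = first 2 digits = 7, minutes = 26.38265; 7 + 26.38265/60 = 7.439711
  hemisphere S, so the sign is −
  Lon: split at 3 digits → 036° and 50.202′; 36 + 50.202/60 = 36.836700
  hemisphere W, so the sign is −
Point 4:
  Latitude: split at 2 digits → 13° and 28.761′; 13 + 28.761/60 = 13.479350
  S → negative
  Longitude: split at 3 digits → 131° and 44.1483′; 131 + 44.1483/60 = 131.735805
  W ⇒ negate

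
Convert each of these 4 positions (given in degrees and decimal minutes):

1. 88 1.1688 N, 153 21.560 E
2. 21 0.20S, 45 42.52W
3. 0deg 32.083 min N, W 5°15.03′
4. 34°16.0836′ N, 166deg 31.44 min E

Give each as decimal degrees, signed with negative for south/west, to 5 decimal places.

Point 1:
  Lat: 1.1688′ = 0.019480°; total 88.019480
  N ⇒ keep positive
  Longitude: 21.56′ = 0.359333°; total 153.359333
  E → positive
Point 2:
  Latitude: 21 + 0.2/60 = 21.003333
  hemisphere S, so the sign is −
  Lon: 42.52′ = 0.708667°; total 45.708667
  hemisphere W, so the sign is −
Point 3:
  Latitude: 0 + 32.083/60 = 0.534717
  N → positive
  λ: 15.03′ = 0.250500°; total 5.250500
  W → negative
Point 4:
  Latitude: 16.0836′ = 0.268060°; total 34.268060
  N → positive
  Longitude: 166 + 31.44/60 = 166.524000
  E → positive

1. 88.01948, 153.35933
2. -21.00333, -45.70867
3. 0.53472, -5.25050
4. 34.26806, 166.52400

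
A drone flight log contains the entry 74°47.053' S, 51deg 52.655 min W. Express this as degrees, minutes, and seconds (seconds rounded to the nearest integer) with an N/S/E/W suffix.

74°47′3″ S, 51°52′39″ W

Latitude: fractional minutes 0.05300 × 60 = 3.18″
Longitude: fractional minutes 0.65500 × 60 = 39.30″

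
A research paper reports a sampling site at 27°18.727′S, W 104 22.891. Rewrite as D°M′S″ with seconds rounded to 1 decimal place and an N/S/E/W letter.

27°18′43.6″ S, 104°22′53.5″ W

Lat: 18.72700′ → 18′ and 0.72700 × 60 = 43.620″
Longitude: fractional minutes 0.89100 × 60 = 53.460″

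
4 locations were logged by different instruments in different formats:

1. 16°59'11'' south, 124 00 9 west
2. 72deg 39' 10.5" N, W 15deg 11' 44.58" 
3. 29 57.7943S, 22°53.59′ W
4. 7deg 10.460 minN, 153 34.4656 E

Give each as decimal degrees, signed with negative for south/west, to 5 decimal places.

1. -16.98639, -124.00250
2. 72.65292, -15.19572
3. -29.96324, -22.89317
4. 7.17433, 153.57443

Point 1:
  Lat: 59′ + 11″ = 59.18333′; 16 + 59.18333/60 = 16.986389
  S ⇒ negate
  λ: 124° + 0/60 + 9/3600 = 124 + 0.000000 + 0.002500 = 124.002500
  W → negative
Point 2:
  Latitude: 72° + 39/60 + 10.5/3600 = 72 + 0.650000 + 0.002917 = 72.652917
  N ⇒ keep positive
  Lon: 15 + 11/60 + 44.58/3600 = 15.195717
  hemisphere W, so the sign is −
Point 3:
  Lat: 29 + 57.7943/60 = 29.963238
  S ⇒ negate
  Lon: 22 + 53.59/60 = 22.893167
  hemisphere W, so the sign is −
Point 4:
  φ: 10.46′ = 0.174333°; total 7.174333
  N → positive
  λ: 34.4656′ = 0.574427°; total 153.574427
  E → positive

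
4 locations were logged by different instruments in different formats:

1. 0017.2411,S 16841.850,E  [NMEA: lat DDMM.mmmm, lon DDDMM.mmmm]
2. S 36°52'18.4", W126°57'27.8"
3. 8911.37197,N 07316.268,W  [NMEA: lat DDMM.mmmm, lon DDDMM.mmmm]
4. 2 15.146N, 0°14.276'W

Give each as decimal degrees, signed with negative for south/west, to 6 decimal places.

Point 1:
  Lat: split at 2 digits → 00° and 17.2411′; 0 + 17.2411/60 = 0.2873517
  S → negative
  Longitude: split at 3 digits → 168° and 41.85′; 168 + 41.85/60 = 168.6975000
  E ⇒ keep positive
Point 2:
  φ: 52′ + 18.4″ = 52.30667′; 36 + 52.30667/60 = 36.8717778
  hemisphere S, so the sign is −
  Longitude: 57′ + 27.8″ = 57.46333′; 126 + 57.46333/60 = 126.9577222
  hemisphere W, so the sign is −
Point 3:
  φ: split at 2 digits → 89° and 11.37197′; 89 + 11.37197/60 = 89.1895328
  N ⇒ keep positive
  λ: split at 3 digits → 073° and 16.268′; 73 + 16.268/60 = 73.2711333
  W ⇒ negate
Point 4:
  φ: 2 + 15.146/60 = 2.2524333
  N → positive
  Longitude: 14.276′ = 0.237933°; total 0.2379333
  W ⇒ negate

1. -0.287352, 168.697500
2. -36.871778, -126.957722
3. 89.189533, -73.271133
4. 2.252433, -0.237933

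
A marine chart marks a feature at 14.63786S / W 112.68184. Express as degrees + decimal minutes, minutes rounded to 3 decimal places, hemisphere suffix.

14° 38.272′ S, 112° 40.910′ W

Lat: fractional part 0.637860 → 38.27160 minutes
Lon: minutes = (112.681840 − 112) × 60 = 40.91040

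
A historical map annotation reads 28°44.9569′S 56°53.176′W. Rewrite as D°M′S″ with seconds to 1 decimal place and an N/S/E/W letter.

28°44′57.4″ S, 56°53′10.6″ W

φ: 44.95690′ → 44′ and 0.95690 × 60 = 57.414″
Longitude: 53.17600′ → 53′ and 0.17600 × 60 = 10.560″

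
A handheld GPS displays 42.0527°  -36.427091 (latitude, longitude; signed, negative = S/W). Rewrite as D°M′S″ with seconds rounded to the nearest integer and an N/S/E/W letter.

φ: whole degrees 42; 3.16200′ → 3′ and 9.72″
Longitude is negative → W; |value| = 36.427091
Longitude: whole degrees 36; 25.62546′ → 25′ and 37.53″

42°03′10″ N, 36°25′38″ W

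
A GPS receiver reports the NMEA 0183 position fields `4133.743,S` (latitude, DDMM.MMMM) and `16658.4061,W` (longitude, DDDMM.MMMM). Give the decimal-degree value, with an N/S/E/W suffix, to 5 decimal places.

41.56238° S, 166.97344° W

Lat: degrees = first 2 digits = 41, minutes = 33.743; 41 + 33.743/60 = 41.562383
λ: degrees = first 3 digits = 166, minutes = 58.4061; 166 + 58.4061/60 = 166.973435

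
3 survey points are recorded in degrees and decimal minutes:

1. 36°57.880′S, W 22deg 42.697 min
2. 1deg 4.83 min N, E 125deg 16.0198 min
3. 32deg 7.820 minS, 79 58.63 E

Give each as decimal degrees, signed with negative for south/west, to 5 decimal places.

Point 1:
  Latitude: 57.88′ = 0.964667°; total 36.964667
  S → negative
  Lon: 42.697′ = 0.711617°; total 22.711617
  W → negative
Point 2:
  Latitude: 4.83′ = 0.080500°; total 1.080500
  N → positive
  Lon: 125 + 16.0198/60 = 125.266997
  E → positive
Point 3:
  Latitude: 32 + 7.82/60 = 32.130333
  S ⇒ negate
  λ: 58.63′ = 0.977167°; total 79.977167
  E ⇒ keep positive

1. -36.96467, -22.71162
2. 1.08050, 125.26700
3. -32.13033, 79.97717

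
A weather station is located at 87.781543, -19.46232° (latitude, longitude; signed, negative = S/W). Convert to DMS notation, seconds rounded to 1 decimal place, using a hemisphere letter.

87°46′53.6″ N, 19°27′44.4″ W

φ: 0.781543° → 46.89258′; 0.89258 × 60 = 53.555″
Longitude is negative → W; |value| = 19.462320
Longitude: 0.462320° → 27.73920′; 0.73920 × 60 = 44.352″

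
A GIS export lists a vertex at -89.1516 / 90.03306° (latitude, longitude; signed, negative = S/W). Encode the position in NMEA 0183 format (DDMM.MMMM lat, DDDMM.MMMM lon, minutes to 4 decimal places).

Latitude is negative → S; |value| = 89.151600
Lat: minutes = (89.151600 − 89) × 60 = 9.096000
Lon: minutes = (90.033060 − 90) × 60 = 1.983600

8909.0960,S / 09001.9836,E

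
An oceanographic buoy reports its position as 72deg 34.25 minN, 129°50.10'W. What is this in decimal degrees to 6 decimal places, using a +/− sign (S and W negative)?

72.570833, -129.835000

φ: 72 + 34.25/60 = 72.5708333
N → positive
Lon: 129 + 50.1/60 = 129.8350000
W ⇒ negate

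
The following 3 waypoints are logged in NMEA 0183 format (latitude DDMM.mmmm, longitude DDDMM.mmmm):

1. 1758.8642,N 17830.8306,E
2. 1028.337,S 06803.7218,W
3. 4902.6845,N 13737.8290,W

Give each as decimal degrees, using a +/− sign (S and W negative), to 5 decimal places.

Point 1:
  Latitude: degrees = first 2 digits = 17, minutes = 58.8642; 17 + 58.8642/60 = 17.981070
  N ⇒ keep positive
  Lon: split at 3 digits → 178° and 30.8306′; 178 + 30.8306/60 = 178.513843
  E ⇒ keep positive
Point 2:
  φ: split at 2 digits → 10° and 28.337′; 10 + 28.337/60 = 10.472283
  S → negative
  λ: degrees = first 3 digits = 68, minutes = 3.7218; 68 + 3.7218/60 = 68.062030
  W → negative
Point 3:
  Lat: degrees = first 2 digits = 49, minutes = 2.6845; 49 + 2.6845/60 = 49.044742
  N ⇒ keep positive
  Longitude: split at 3 digits → 137° and 37.829′; 137 + 37.829/60 = 137.630483
  hemisphere W, so the sign is −

1. 17.98107, 178.51384
2. -10.47228, -68.06203
3. 49.04474, -137.63048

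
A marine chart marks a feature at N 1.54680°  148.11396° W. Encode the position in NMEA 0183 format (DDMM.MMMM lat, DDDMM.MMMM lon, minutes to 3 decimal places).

Latitude: 1° + 0.546800 × 60 = 1° 32.80800′
Lon: 148° + 0.113960 × 60 = 148° 6.83760′

0132.808,N / 14806.838,W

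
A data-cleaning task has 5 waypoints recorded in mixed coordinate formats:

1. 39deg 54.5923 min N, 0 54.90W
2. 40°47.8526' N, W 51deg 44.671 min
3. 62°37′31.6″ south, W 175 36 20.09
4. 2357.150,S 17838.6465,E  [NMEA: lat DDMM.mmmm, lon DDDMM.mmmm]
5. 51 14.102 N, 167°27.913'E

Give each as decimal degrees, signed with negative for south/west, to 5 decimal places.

Point 1:
  φ: 39 + 54.5923/60 = 39.909872
  N ⇒ keep positive
  Lon: 54.9′ = 0.915000°; total 0.915000
  hemisphere W, so the sign is −
Point 2:
  φ: 47.8526′ = 0.797543°; total 40.797543
  N ⇒ keep positive
  λ: 44.671′ = 0.744517°; total 51.744517
  W ⇒ negate
Point 3:
  Latitude: 62° + 37/60 + 31.6/3600 = 62 + 0.616667 + 0.008778 = 62.625444
  S ⇒ negate
  Longitude: 175° + 36/60 + 20.09/3600 = 175 + 0.600000 + 0.005581 = 175.605581
  hemisphere W, so the sign is −
Point 4:
  Latitude: degrees = first 2 digits = 23, minutes = 57.15; 23 + 57.15/60 = 23.952500
  S ⇒ negate
  Longitude: split at 3 digits → 178° and 38.6465′; 178 + 38.6465/60 = 178.644108
  E → positive
Point 5:
  Lat: 51 + 14.102/60 = 51.235033
  N → positive
  Lon: 27.913′ = 0.465217°; total 167.465217
  E ⇒ keep positive

1. 39.90987, -0.91500
2. 40.79754, -51.74452
3. -62.62544, -175.60558
4. -23.95250, 178.64411
5. 51.23503, 167.46522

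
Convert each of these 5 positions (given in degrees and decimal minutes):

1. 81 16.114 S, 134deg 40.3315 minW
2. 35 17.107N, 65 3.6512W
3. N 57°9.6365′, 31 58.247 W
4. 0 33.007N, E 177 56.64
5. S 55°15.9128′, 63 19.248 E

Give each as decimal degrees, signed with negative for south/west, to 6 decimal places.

1. -81.268567, -134.672192
2. 35.285117, -65.060853
3. 57.160608, -31.970783
4. 0.550117, 177.944000
5. -55.265213, 63.320800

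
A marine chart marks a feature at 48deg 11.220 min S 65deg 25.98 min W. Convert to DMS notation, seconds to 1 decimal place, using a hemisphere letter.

48°11′13.2″ S, 65°25′58.8″ W

Lat: 11.22000′ → 11′ and 0.22000 × 60 = 13.200″
Longitude: 25.98000′ → 25′ and 0.98000 × 60 = 58.800″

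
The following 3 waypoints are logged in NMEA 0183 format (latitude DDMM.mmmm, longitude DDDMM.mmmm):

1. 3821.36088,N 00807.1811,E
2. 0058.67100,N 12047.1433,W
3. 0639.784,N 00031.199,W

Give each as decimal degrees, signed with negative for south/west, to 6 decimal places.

1. 38.356015, 8.119685
2. 0.977850, -120.785722
3. 6.663067, -0.519983

Point 1:
  φ: split at 2 digits → 38° and 21.36088′; 38 + 21.36088/60 = 38.3560147
  N → positive
  Lon: split at 3 digits → 008° and 7.1811′; 8 + 7.1811/60 = 8.1196850
  E ⇒ keep positive
Point 2:
  Lat: degrees = first 2 digits = 0, minutes = 58.671; 0 + 58.671/60 = 0.9778500
  N ⇒ keep positive
  Lon: degrees = first 3 digits = 120, minutes = 47.1433; 120 + 47.1433/60 = 120.7857217
  W → negative
Point 3:
  Lat: split at 2 digits → 06° and 39.784′; 6 + 39.784/60 = 6.6630667
  N ⇒ keep positive
  Lon: degrees = first 3 digits = 0, minutes = 31.199; 0 + 31.199/60 = 0.5199833
  hemisphere W, so the sign is −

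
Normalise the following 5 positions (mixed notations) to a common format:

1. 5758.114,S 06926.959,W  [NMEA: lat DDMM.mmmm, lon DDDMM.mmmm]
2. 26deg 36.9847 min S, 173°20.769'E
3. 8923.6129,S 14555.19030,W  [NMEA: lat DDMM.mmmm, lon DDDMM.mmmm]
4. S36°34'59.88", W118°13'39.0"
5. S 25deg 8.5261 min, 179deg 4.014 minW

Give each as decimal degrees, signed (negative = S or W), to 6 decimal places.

1. -57.968567, -69.449317
2. -26.616412, 173.346150
3. -89.393548, -145.919838
4. -36.583300, -118.227500
5. -25.142102, -179.066900

Point 1:
  φ: split at 2 digits → 57° and 58.114′; 57 + 58.114/60 = 57.9685667
  S ⇒ negate
  Lon: degrees = first 3 digits = 69, minutes = 26.959; 69 + 26.959/60 = 69.4493167
  W ⇒ negate
Point 2:
  Lat: 36.9847′ = 0.616412°; total 26.6164117
  S ⇒ negate
  λ: 20.769′ = 0.346150°; total 173.3461500
  E ⇒ keep positive
Point 3:
  φ: degrees = first 2 digits = 89, minutes = 23.6129; 89 + 23.6129/60 = 89.3935483
  S → negative
  Lon: degrees = first 3 digits = 145, minutes = 55.1903; 145 + 55.1903/60 = 145.9198383
  hemisphere W, so the sign is −
Point 4:
  Lat: 34′ + 59.88″ = 34.99800′; 36 + 34.99800/60 = 36.5833000
  hemisphere S, so the sign is −
  λ: 13′ + 39″ = 13.65000′; 118 + 13.65000/60 = 118.2275000
  W ⇒ negate
Point 5:
  φ: 8.5261′ = 0.142102°; total 25.1421017
  S → negative
  Longitude: 4.014′ = 0.066900°; total 179.0669000
  W ⇒ negate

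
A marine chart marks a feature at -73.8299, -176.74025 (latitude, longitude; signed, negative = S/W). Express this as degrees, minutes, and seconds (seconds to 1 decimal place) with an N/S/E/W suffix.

Latitude is negative → S; |value| = 73.829900
Latitude: 0.829900° → 49.79400′; 0.79400 × 60 = 47.640″
Longitude is negative → W; |value| = 176.740250
Lon: 0.740250 × 60 = 44.41500′ → 44′, remainder × 60 = 24.900″

73°49′47.6″ S, 176°44′24.9″ W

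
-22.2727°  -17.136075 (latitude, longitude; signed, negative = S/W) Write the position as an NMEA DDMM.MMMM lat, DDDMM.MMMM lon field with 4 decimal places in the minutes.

2216.3620,S / 01708.1645,W

Latitude is negative → S; |value| = 22.272700
φ: 22° + 0.272700 × 60 = 22° 16.362000′
Longitude is negative → W; |value| = 17.136075
Longitude: minutes = (17.136075 − 17) × 60 = 8.164500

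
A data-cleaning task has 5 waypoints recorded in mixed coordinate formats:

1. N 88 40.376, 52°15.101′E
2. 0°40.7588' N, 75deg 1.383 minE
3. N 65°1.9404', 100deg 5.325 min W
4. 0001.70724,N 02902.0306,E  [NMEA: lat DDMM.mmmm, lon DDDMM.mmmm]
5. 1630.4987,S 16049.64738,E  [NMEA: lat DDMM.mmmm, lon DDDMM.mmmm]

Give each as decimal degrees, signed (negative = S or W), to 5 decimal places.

Point 1:
  φ: 88 + 40.376/60 = 88.672933
  N → positive
  Longitude: 52 + 15.101/60 = 52.251683
  E → positive
Point 2:
  Latitude: 0 + 40.7588/60 = 0.679313
  N ⇒ keep positive
  Lon: 75 + 1.383/60 = 75.023050
  E → positive
Point 3:
  Lat: 65 + 1.9404/60 = 65.032340
  N → positive
  Lon: 5.325′ = 0.088750°; total 100.088750
  W → negative
Point 4:
  Latitude: degrees = first 2 digits = 0, minutes = 1.70724; 0 + 1.70724/60 = 0.028454
  N ⇒ keep positive
  Longitude: split at 3 digits → 029° and 2.0306′; 29 + 2.0306/60 = 29.033843
  E → positive
Point 5:
  Lat: split at 2 digits → 16° and 30.4987′; 16 + 30.4987/60 = 16.508312
  S → negative
  λ: degrees = first 3 digits = 160, minutes = 49.64738; 160 + 49.64738/60 = 160.827456
  E → positive

1. 88.67293, 52.25168
2. 0.67931, 75.02305
3. 65.03234, -100.08875
4. 0.02845, 29.03384
5. -16.50831, 160.82746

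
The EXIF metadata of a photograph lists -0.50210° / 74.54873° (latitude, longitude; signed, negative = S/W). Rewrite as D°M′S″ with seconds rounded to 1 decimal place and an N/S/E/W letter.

Latitude is negative → S; |value| = 0.502100
Latitude: 0.502100 × 60 = 30.12600′ → 30′, remainder × 60 = 7.560″
Longitude: whole degrees 74; 32.92380′ → 32′ and 55.428″

0°30′7.6″ S, 74°32′55.4″ E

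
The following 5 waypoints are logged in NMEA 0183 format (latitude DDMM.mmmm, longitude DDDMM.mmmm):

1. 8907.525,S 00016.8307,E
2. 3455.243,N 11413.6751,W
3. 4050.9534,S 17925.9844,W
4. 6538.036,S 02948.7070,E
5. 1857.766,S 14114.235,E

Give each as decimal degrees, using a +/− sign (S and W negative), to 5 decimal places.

Point 1:
  Latitude: split at 2 digits → 89° and 7.525′; 89 + 7.525/60 = 89.125417
  S ⇒ negate
  Lon: degrees = first 3 digits = 0, minutes = 16.8307; 0 + 16.8307/60 = 0.280512
  E ⇒ keep positive
Point 2:
  φ: degrees = first 2 digits = 34, minutes = 55.243; 34 + 55.243/60 = 34.920717
  N ⇒ keep positive
  λ: degrees = first 3 digits = 114, minutes = 13.6751; 114 + 13.6751/60 = 114.227918
  W ⇒ negate
Point 3:
  Latitude: split at 2 digits → 40° and 50.9534′; 40 + 50.9534/60 = 40.849223
  S → negative
  Longitude: split at 3 digits → 179° and 25.9844′; 179 + 25.9844/60 = 179.433073
  hemisphere W, so the sign is −
Point 4:
  φ: split at 2 digits → 65° and 38.036′; 65 + 38.036/60 = 65.633933
  hemisphere S, so the sign is −
  Lon: split at 3 digits → 029° and 48.707′; 29 + 48.707/60 = 29.811783
  E → positive
Point 5:
  Latitude: degrees = first 2 digits = 18, minutes = 57.766; 18 + 57.766/60 = 18.962767
  S ⇒ negate
  Lon: degrees = first 3 digits = 141, minutes = 14.235; 141 + 14.235/60 = 141.237250
  E ⇒ keep positive

1. -89.12542, 0.28051
2. 34.92072, -114.22792
3. -40.84922, -179.43307
4. -65.63393, 29.81178
5. -18.96277, 141.23725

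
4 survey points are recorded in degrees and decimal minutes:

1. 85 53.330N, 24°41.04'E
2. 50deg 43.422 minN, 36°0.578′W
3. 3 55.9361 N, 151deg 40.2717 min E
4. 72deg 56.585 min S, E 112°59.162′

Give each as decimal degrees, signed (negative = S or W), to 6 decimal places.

1. 85.888833, 24.684000
2. 50.723700, -36.009633
3. 3.932268, 151.671195
4. -72.943083, 112.986033

Point 1:
  Latitude: 85 + 53.33/60 = 85.8888333
  N ⇒ keep positive
  λ: 24 + 41.04/60 = 24.6840000
  E → positive
Point 2:
  Lat: 43.422′ = 0.723700°; total 50.7237000
  N → positive
  Lon: 0.578′ = 0.009633°; total 36.0096333
  W ⇒ negate
Point 3:
  Latitude: 55.9361′ = 0.932268°; total 3.9322683
  N → positive
  Lon: 151 + 40.2717/60 = 151.6711950
  E ⇒ keep positive
Point 4:
  Lat: 72 + 56.585/60 = 72.9430833
  S ⇒ negate
  λ: 59.162′ = 0.986033°; total 112.9860333
  E → positive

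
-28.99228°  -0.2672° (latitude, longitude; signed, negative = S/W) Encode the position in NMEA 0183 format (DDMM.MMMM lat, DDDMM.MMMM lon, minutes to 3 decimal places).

Latitude is negative → S; |value| = 28.992280
Latitude: 28° + 0.992280 × 60 = 28° 59.53680′
Longitude is negative → W; |value| = 0.267200
Longitude: fractional part 0.267200 → 16.03200 minutes

2859.537,S / 00016.032,W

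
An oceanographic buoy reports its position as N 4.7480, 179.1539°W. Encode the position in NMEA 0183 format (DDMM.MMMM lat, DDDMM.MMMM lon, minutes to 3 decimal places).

0444.880,N / 17909.234,W

Lat: minutes = (4.748000 − 4) × 60 = 44.88000
Longitude: 179° + 0.153900 × 60 = 179° 9.23400′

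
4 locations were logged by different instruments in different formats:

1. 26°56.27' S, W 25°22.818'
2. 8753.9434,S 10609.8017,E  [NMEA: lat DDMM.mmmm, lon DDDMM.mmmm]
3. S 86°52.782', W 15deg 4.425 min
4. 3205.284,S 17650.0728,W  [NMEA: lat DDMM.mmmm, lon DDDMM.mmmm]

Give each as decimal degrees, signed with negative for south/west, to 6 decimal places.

1. -26.937833, -25.380300
2. -87.899057, 106.163362
3. -86.879700, -15.073750
4. -32.088067, -176.834547

Point 1:
  Latitude: 26 + 56.27/60 = 26.9378333
  S → negative
  Lon: 25 + 22.818/60 = 25.3803000
  hemisphere W, so the sign is −
Point 2:
  φ: degrees = first 2 digits = 87, minutes = 53.9434; 87 + 53.9434/60 = 87.8990567
  S → negative
  Lon: split at 3 digits → 106° and 9.8017′; 106 + 9.8017/60 = 106.1633617
  E ⇒ keep positive
Point 3:
  Latitude: 86 + 52.782/60 = 86.8797000
  S ⇒ negate
  Lon: 4.425′ = 0.073750°; total 15.0737500
  W → negative
Point 4:
  Lat: degrees = first 2 digits = 32, minutes = 5.284; 32 + 5.284/60 = 32.0880667
  hemisphere S, so the sign is −
  Lon: split at 3 digits → 176° and 50.0728′; 176 + 50.0728/60 = 176.8345467
  hemisphere W, so the sign is −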